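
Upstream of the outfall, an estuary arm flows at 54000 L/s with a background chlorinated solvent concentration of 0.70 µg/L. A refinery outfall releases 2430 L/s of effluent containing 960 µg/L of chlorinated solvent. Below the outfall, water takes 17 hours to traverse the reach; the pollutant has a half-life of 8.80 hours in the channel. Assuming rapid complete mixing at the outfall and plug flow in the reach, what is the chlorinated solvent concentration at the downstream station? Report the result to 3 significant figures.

11.0 µg/L

After mixing, C = (54000·0.7000 + 2430·960.0) / 56430 = 2371000/56430 = 42.01 µg/L.
Half-life 8.80 h → k = ln 2 / 8.80 = 0.07877 h⁻¹ = 1.890 d⁻¹.
After decay, C = 42.01 × e^(−kt) = 42.01 × 0.2621 = 11.01 µg/L.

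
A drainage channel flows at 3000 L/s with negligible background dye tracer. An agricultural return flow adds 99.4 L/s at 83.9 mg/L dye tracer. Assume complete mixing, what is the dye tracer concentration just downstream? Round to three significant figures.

Flow-weighted average: C = (3000·0 + 99.40·83.90) / 3099 = 8340/3099 = 2.691 mg/L.

2.69 mg/L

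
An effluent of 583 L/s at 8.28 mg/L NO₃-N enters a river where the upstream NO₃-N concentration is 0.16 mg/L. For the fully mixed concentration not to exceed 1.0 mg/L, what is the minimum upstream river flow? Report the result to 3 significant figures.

5050 L/s

Set C_mix = 1.0: (Q·0.1600 + 583.0·8.280) / (Q + 583.0) = 1.0
→ Q = 583.0·(8.280 − 1.0)/(1.0 − 0.1600) = 5053 L/s.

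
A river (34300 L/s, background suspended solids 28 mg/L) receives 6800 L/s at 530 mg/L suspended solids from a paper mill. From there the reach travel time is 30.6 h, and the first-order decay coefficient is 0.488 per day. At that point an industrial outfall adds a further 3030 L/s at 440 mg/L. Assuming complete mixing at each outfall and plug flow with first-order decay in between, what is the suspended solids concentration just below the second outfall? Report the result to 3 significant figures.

Flow-weighted average: C = (34300·28.00 + 6800·530.0) / 41100 = 4564000/41100 = 111.1 mg/L; combined flow 41100 L/s.
First-order decay: C = 111.1·exp(−k·t) = 111.1·0.5368 = 59.61 mg/L.
Second outfall: C = (41100·59.61 + 3030·440.0)/44130 = 85.73 mg/L.

85.7 mg/L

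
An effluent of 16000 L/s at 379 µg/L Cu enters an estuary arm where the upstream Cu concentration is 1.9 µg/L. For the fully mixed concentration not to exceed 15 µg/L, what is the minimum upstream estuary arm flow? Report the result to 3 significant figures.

Set C_mix = 15: (Q·1.900 + 16000·379.0) / (Q + 16000) = 15
→ Q = 16000·(379.0 − 15)/(15 − 1.900) = 444600 L/s.

445000 L/s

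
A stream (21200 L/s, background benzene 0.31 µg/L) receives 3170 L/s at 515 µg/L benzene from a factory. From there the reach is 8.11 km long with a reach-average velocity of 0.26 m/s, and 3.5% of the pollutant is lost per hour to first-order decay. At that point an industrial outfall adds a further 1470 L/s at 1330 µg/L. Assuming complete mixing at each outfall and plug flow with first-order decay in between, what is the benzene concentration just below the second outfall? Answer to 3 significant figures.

Mixed concentration C = ΣQC/ΣQ = (21200·0.3100 + 3170·515.0) / 24370 = 1639000/24370 = 67.26 µg/L; combined flow 24370 L/s.
Travel time t = 8.11·1000 / 0.26 = 31190 s = 8.665 h.
3.5%/h lost → k = −ln(1 − 0.035) = 0.03563 h⁻¹.
Applying C = C₀e^(−kt): 67.26 × 0.7344 = 49.40 µg/L.
Second outfall: C = (24370·49.40 + 1470·1330)/25840 = 122.2 µg/L.

122 µg/L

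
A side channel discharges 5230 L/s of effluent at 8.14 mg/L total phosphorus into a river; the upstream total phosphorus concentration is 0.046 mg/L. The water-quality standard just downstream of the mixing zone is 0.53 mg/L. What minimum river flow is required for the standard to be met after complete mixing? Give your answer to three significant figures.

82200 L/s

Set C_mix = 0.53: (Q·0.04600 + 5230·8.140) / (Q + 5230) = 0.53
→ Q = 5230·(8.140 − 0.53)/(0.53 − 0.04600) = 82230 L/s.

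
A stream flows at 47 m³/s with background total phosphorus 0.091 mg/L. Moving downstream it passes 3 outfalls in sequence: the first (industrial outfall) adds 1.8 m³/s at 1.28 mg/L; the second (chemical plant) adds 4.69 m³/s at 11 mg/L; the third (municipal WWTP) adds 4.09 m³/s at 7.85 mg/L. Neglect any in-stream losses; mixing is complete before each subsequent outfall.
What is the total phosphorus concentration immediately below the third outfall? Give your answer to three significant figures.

1.57 mg/L

Below outfall 1: Q → 48.80 m³/s, C = (47.00·0.09100 + 1.800·1.280)/48.80 = 0.1349 mg/L.
Below outfall 2: Q → 53.49 m³/s, C = (48.80·0.1349 + 4.690·11.00)/53.49 = 1.088 mg/L.
Below outfall 3: Q → 57.58 m³/s, C = (53.49·1.088 + 4.090·7.850)/57.58 = 1.568 mg/L.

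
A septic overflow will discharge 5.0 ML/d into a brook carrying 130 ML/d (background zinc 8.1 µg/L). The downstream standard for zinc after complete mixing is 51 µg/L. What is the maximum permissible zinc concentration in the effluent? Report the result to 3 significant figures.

1170 µg/L

At the limit, (Qr·Cr + Qe·Cₑ)/(Qr + Qe) = 51:
Cₑ = (135.0·51 − 130.0·8.100) / 5.000 = 1166 µg/L.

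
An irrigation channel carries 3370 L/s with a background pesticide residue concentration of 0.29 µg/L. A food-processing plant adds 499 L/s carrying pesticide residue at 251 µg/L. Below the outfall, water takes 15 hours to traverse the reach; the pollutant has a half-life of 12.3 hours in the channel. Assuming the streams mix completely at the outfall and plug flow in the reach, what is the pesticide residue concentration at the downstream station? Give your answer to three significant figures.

14.0 µg/L

Mixed concentration C = ΣQC/ΣQ = (3370·0.2900 + 499.0·251.0) / 3869 = 126200/3869 = 32.63 µg/L.
Half-life 12.3 h → k = ln 2 / 12.3 = 0.05635 h⁻¹ = 1.352 d⁻¹.
First-order decay: C = 32.63·exp(−k·t) = 32.63·0.4294 = 14.01 µg/L.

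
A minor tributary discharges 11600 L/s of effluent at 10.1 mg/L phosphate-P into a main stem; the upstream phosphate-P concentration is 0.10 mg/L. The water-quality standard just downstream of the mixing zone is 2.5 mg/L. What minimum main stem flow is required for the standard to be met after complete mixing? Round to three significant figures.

Set C_mix = 2.5: (Q·0.1000 + 11600·10.10) / (Q + 11600) = 2.5
→ Q = 11600·(10.10 − 2.5)/(2.5 − 0.1000) = 36730 L/s.

36700 L/s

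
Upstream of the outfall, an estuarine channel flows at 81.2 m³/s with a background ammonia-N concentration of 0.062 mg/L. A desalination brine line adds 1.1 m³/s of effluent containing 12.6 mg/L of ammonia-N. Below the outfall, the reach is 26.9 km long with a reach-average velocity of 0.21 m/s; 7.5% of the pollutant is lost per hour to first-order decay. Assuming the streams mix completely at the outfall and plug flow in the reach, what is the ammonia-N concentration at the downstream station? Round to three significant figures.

0.0143 mg/L

Flow-weighted average: C = (81.20·0.06200 + 1.100·12.60) / 82.30 = 18.89/82.30 = 0.2296 mg/L.
Travel time t = 26.9·1000 / 0.21 = 128100 s = 35.58 h.
7.5%/h lost → k = −ln(1 − 0.075) = 0.07796 h⁻¹.
Applying C = C₀e^(−kt): 0.2296 × 0.06241 = 0.01433 mg/L.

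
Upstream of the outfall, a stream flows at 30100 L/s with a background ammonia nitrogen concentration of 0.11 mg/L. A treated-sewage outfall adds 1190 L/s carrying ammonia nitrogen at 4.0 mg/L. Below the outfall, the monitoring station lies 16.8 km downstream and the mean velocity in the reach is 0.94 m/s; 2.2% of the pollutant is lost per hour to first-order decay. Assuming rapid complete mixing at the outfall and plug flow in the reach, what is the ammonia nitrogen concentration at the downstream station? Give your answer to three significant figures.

0.231 mg/L

Mass balance: C = (30100·0.1100 + 1190·4.000) / 31290 = 8071/31290 = 0.2579 mg/L.
Travel time t = 16.8·1000 / 0.94 = 17870 s = 4.965 h.
2.2%/h lost → k = −ln(1 − 0.022) = 0.02225 h⁻¹.
Decay over the reach: 0.2579·exp(−kt) = 0.2579·0.8954 = 0.2310 mg/L.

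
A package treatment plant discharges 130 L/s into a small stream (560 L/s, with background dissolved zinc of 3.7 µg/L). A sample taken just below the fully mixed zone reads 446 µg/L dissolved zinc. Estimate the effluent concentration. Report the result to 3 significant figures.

2350 µg/L

Mass balance: 560.0·3.700 + 130.0·Cₑ = 690.0·446.0
→ Cₑ = (690.0·446.0 − 560.0·3.700) / 130.0 = 2351 µg/L.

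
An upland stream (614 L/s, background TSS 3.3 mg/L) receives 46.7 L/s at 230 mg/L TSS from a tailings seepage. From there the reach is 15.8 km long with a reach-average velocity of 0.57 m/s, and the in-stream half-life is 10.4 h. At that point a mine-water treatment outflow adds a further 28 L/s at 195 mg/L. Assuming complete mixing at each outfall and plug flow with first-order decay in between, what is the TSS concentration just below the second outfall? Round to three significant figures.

Mass balance: C = (614.0·3.300 + 46.70·230.0) / 660.7 = 12770/660.7 = 19.32 mg/L; combined flow 660.7 L/s.
Travel time t = 15.8·1000 / 0.57 = 27720 s = 7.700 h.
Half-life 10.4 h → k = ln 2 / 10.4 = 0.06665 h⁻¹ = 1.600 d⁻¹.
Applying C = C₀e^(−kt): 19.32 × 0.5986 = 11.57 mg/L.
Second outfall: C = (660.7·11.57 + 28.00·195.0)/688.7 = 19.02 mg/L.

19.0 mg/L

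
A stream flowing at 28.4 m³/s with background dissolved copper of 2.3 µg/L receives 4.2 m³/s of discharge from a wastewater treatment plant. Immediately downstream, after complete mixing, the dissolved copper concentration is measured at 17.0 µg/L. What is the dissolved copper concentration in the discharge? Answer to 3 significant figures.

Mass balance: 28.40·2.300 + 4.200·Cₑ = 32.60·17.00
→ Cₑ = (32.60·17.00 − 28.40·2.300) / 4.200 = 116.4 µg/L.

116 µg/L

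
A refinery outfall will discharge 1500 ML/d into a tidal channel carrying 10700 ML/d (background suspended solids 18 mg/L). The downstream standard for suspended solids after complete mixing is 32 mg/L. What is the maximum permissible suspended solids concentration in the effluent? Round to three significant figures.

132 mg/L

At the limit, (Qr·Cr + Qe·Cₑ)/(Qr + Qe) = 32:
Cₑ = (12200·32 − 10700·18.00) / 1500 = 131.9 mg/L.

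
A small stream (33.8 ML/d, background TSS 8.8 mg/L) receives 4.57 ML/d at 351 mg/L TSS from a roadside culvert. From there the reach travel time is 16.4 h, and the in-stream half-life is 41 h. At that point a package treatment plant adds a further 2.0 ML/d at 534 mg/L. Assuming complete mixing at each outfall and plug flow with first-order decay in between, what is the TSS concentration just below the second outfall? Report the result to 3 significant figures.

After mixing, C = (33.80·8.800 + 4.570·351.0) / 38.37 = 1902/38.37 = 49.56 mg/L; combined flow 38.37 ML/d.
Half-life 41 h → k = ln 2 / 41 = 0.01691 h⁻¹ = 0.4057 d⁻¹.
Applying C = C₀e^(−kt): 49.56 × 0.7579 = 37.56 mg/L.
At the second outfall, C = (38.37·37.56 + 2.000·534.0) / (38.37 + 2.000) = 62.15 mg/L.

62.2 mg/L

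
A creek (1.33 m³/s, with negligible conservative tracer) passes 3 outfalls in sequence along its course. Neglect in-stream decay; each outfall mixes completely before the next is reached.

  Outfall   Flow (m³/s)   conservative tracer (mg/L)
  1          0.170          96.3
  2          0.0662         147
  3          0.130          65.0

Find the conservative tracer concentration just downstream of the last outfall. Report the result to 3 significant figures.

20.4 mg/L

Below outfall 1: Q → 1.500 m³/s, C = (1.330·0 + 0.1700·96.30)/1.500 = 10.91 mg/L.
Below outfall 2: Q → 1.566 m³/s, C = (1.500·10.91 + 0.06620·147.0)/1.566 = 16.67 mg/L.
Below outfall 3: Q → 1.696 m³/s, C = (1.566·16.67 + 0.1300·65.00)/1.696 = 20.37 mg/L.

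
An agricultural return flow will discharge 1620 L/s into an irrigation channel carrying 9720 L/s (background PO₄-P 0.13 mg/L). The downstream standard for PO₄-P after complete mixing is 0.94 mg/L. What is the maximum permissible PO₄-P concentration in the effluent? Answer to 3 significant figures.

5.80 mg/L

At the limit, (Qr·Cr + Qe·Cₑ)/(Qr + Qe) = 0.94:
Cₑ = (11340·0.94 − 9720·0.1300) / 1620 = 5.800 mg/L.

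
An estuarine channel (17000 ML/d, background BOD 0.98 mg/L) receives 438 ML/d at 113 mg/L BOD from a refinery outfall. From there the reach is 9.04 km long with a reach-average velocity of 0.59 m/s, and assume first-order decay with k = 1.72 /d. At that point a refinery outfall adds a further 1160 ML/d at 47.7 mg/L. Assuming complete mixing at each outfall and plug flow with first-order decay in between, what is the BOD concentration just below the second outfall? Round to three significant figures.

5.60 mg/L

Flow-weighted average: C = (17000·0.9800 + 438.0·113.0) / 17440 = 66150/17440 = 3.794 mg/L; combined flow 17440 ML/d.
Travel time t = 9.04·1000 / 0.59 = 15320 s = 4.256 h.
Decay over the reach: 3.794·exp(−kt) = 3.794·0.7371 = 2.796 mg/L.
Second outfall: C = (17440·2.796 + 1160·47.70)/18600 = 5.597 mg/L.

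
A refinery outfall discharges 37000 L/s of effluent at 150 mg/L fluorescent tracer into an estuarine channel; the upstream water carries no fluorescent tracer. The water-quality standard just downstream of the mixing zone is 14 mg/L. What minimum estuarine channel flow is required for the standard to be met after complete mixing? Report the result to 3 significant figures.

Set C_mix = 14: (Q·0 + 37000·150.0) / (Q + 37000) = 14
→ Q = 37000·(150.0 − 14)/(14 − 0) = 359400 L/s.

359000 L/s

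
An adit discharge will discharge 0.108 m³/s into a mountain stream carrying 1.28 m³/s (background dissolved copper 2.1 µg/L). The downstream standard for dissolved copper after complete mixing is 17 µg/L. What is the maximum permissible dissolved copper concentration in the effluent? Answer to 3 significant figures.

194 µg/L

At the limit, (Qr·Cr + Qe·Cₑ)/(Qr + Qe) = 17:
Cₑ = (1.388·17 − 1.280·2.100) / 0.1080 = 193.6 µg/L.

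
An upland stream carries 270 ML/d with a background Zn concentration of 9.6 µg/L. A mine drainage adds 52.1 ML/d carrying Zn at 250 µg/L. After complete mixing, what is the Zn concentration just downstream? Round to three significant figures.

Mass balance: C = (270.0·9.600 + 52.10·250.0) / 322.1 = 15620/322.1 = 48.48 µg/L.

48.5 µg/L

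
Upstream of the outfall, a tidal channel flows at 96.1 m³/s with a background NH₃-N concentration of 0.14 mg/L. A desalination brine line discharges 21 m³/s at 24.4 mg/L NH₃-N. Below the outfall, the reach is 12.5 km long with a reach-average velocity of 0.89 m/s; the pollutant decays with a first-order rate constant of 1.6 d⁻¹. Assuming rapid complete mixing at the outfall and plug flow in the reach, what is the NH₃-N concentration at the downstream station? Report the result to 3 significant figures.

After mixing, C = (96.10·0.1400 + 21.00·24.40) / 117.1 = 525.9/117.1 = 4.491 mg/L.
Travel time t = 12.5·1000 / 0.89 = 14040 s = 3.901 h.
Applying C = C₀e^(−kt): 4.491 × 0.7710 = 3.462 mg/L.

3.46 mg/L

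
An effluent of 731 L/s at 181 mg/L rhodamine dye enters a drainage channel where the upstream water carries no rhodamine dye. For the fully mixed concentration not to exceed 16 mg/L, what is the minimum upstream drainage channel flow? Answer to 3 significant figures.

7540 L/s

Set C_mix = 16: (Q·0 + 731.0·181.0) / (Q + 731.0) = 16
→ Q = 731.0·(181.0 − 16)/(16 − 0) = 7538 L/s.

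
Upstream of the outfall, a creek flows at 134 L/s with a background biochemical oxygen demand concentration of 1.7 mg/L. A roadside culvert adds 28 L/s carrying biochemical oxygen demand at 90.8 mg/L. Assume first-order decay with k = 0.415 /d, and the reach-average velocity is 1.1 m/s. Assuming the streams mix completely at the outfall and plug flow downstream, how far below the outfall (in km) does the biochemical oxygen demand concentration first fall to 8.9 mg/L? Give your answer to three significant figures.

Mixed concentration C = ΣQC/ΣQ = (134.0·1.700 + 28.00·90.80) / 162.0 = 2770/162.0 = 17.10 mg/L.
Set 17.10·exp(−k·t) = 8.9 → t = ln(17.10/8.9)/k = 136000 s = 37.77 h.
Distance = v·t = 1.1·136000 = 149600 m = 149.6 km.

150 km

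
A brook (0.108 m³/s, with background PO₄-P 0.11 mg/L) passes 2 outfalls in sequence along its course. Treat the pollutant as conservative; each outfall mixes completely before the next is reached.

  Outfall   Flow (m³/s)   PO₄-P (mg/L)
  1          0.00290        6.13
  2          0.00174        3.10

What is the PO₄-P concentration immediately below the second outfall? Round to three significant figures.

Outfall 1: combined Q = 0.1109 m³/s; C = (0.1080·0.1100 + 0.002900·6.130)/0.1109 = 0.2674 mg/L.
Outfall 2: combined Q = 0.1126 m³/s; C = (0.1109·0.2674 + 0.001740·3.100)/0.1126 = 0.3112 mg/L.

0.311 mg/L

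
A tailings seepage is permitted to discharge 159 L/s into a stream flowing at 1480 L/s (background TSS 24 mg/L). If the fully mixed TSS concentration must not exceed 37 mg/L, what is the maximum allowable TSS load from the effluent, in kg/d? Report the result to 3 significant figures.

2170 kg/d

Mass balance at the limit: 1480·24.00 + 159.0·Cₑ = 1639·37 → Cₑ = 158.0 mg/L.
159.0 L/s = 0.1590 m³/s. Load = 0.1590 m³/s × 158.0 g/m³ × 86 400 s/d = 2171 kg/d.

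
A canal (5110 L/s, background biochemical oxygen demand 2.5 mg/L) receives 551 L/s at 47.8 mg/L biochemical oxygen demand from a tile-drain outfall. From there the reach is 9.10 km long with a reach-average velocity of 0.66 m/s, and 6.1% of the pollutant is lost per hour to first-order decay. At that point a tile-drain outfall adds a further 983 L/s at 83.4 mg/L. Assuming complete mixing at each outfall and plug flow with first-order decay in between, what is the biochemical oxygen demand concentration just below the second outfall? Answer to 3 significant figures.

After mixing, C = (5110·2.500 + 551.0·47.80) / 5661 = 39110/5661 = 6.909 mg/L; combined flow 5661 L/s.
Travel time t = 9.10·1000 / 0.66 = 13790 s = 3.830 h.
6.1%/h lost → k = −ln(1 − 0.061) = 0.06294 h⁻¹.
Decay over the reach: 6.909·exp(−kt) = 6.909·0.7858 = 5.429 mg/L.
At the second outfall, C = (5661·5.429 + 983.0·83.40) / (5661 + 983.0) = 16.97 mg/L.

17.0 mg/L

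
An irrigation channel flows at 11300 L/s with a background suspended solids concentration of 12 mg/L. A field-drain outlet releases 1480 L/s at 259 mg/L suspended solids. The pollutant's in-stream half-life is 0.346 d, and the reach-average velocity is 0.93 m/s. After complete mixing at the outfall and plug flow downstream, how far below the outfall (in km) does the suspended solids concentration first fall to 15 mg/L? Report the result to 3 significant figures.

After mixing, C = (11300·12.00 + 1480·259.0) / 12780 = 518900/12780 = 40.60 mg/L.
Half-life 0.346 d → k = ln 2 / 0.346 = 2.003 d⁻¹.
Set 40.60·exp(−k·t) = 15 → t = ln(40.60/15)/k = 42950 s = 11.93 h.
Distance = v·t = 0.93·42950 = 39940 m = 39.94 km.

39.9 km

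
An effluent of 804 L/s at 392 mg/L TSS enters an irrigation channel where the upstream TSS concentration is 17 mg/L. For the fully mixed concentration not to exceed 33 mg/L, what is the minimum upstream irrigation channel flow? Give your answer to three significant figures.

18000 L/s

Set C_mix = 33: (Q·17.00 + 804.0·392.0) / (Q + 804.0) = 33
→ Q = 804.0·(392.0 − 33)/(33 − 17.00) = 18040 L/s.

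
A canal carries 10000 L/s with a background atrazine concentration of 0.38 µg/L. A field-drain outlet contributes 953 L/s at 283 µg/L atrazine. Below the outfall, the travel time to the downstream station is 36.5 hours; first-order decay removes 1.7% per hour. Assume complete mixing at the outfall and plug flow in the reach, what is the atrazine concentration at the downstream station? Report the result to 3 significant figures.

13.4 µg/L

After mixing, C = (10000·0.3800 + 953.0·283.0) / 10950 = 273500/10950 = 24.97 µg/L.
1.7%/h lost → k = −ln(1 − 0.017) = 0.01715 h⁻¹.
After decay, C = 24.97 × e^(−kt) = 24.97 × 0.5348 = 13.35 µg/L.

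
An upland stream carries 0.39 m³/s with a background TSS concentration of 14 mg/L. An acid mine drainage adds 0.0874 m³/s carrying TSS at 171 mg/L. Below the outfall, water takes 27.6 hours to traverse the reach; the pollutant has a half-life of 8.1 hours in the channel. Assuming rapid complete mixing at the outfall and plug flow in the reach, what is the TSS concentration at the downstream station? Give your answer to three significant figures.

Mass balance: C = (0.3900·14.00 + 0.08740·171.0) / 0.4774 = 20.41/0.4774 = 42.74 mg/L.
Half-life 8.1 h → k = ln 2 / 8.1 = 0.08557 h⁻¹ = 2.054 d⁻¹.
First-order decay: C = 42.74·exp(−k·t) = 42.74·0.09425 = 4.028 mg/L.

4.03 mg/L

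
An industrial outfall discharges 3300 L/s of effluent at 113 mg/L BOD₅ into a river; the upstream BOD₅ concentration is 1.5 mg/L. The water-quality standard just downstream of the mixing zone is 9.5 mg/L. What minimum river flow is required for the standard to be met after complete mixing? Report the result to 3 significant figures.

Set C_mix = 9.5: (Q·1.500 + 3300·113.0) / (Q + 3300) = 9.5
→ Q = 3300·(113.0 − 9.5)/(9.5 − 1.500) = 42690 L/s.

42700 L/s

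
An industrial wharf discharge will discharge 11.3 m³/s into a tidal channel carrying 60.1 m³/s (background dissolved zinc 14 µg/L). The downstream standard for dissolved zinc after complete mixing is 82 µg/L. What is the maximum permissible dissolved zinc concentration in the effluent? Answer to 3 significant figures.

444 µg/L

At the limit, (Qr·Cr + Qe·Cₑ)/(Qr + Qe) = 82:
Cₑ = (71.40·82 − 60.10·14.00) / 11.30 = 443.7 µg/L.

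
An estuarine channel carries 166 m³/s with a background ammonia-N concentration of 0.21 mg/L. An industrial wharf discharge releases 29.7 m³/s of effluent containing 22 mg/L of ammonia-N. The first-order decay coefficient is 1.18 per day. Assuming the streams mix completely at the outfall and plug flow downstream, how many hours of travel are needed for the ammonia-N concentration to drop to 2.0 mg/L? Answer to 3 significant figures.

11.5 h

Mixed concentration C = ΣQC/ΣQ = (166.0·0.2100 + 29.70·22.00) / 195.7 = 688.3/195.7 = 3.517 mg/L.
3.517·exp(−k·t) = 2.0 → t = ln(3.517/2.0)/k = 41330 s = 11.48 h.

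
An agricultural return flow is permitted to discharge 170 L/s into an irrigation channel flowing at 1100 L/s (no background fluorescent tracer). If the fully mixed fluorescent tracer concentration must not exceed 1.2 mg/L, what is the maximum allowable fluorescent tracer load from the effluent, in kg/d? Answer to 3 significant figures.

132 kg/d

Mass balance at the limit: 1100·0 + 170.0·Cₑ = 1270·1.2 → Cₑ = 8.965 mg/L.
170.0 L/s = 0.1700 m³/s. Load = 0.1700 m³/s × 8.965 g/m³ × 86 400 s/d = 131.7 kg/d.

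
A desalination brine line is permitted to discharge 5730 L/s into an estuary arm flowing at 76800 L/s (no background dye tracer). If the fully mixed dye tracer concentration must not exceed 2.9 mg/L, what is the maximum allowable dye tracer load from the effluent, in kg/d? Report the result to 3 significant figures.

20700 kg/d

Mass balance at the limit: 76800·0 + 5730·Cₑ = 82530·2.9 → Cₑ = 41.77 mg/L.
5730 L/s = 5.730 m³/s. Load = 5.730 m³/s × 41.77 g/m³ × 86 400 s/d = 20680 kg/d.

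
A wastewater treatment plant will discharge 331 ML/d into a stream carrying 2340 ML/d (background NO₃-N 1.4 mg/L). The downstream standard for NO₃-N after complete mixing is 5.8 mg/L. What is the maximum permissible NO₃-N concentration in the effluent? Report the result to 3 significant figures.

36.9 mg/L

At the limit, (Qr·Cr + Qe·Cₑ)/(Qr + Qe) = 5.8:
Cₑ = (2671·5.8 − 2340·1.400) / 331.0 = 36.91 mg/L.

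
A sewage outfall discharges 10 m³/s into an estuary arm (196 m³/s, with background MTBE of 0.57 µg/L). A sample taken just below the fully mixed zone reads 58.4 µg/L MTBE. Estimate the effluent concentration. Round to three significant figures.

1190 µg/L

Mass balance: 196.0·0.5700 + 10.00·Cₑ = 206.0·58.40
→ Cₑ = (206.0·58.40 − 196.0·0.5700) / 10.00 = 1192 µg/L.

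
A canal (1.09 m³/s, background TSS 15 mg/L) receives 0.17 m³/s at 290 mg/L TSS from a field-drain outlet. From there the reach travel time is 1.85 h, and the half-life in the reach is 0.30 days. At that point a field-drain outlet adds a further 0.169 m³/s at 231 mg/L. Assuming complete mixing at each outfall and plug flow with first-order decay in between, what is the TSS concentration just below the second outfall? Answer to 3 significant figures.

Conservation of mass: C = (1.090·15.00 + 0.1700·290.0) / 1.260 = 65.65/1.260 = 52.10 mg/L; combined flow 1.260 m³/s.
Half-life 0.30 d → k = ln 2 / 0.30 = 2.310 d⁻¹.
After decay, C = 52.10 × e^(−kt) = 52.10 × 0.8369 = 43.60 mg/L.
Second outfall: C = (1.260·43.60 + 0.1690·231.0)/1.429 = 65.77 mg/L.

65.8 mg/L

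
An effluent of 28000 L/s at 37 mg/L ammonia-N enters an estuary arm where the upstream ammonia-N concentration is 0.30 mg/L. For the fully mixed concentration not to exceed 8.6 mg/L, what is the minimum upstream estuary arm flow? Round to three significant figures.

95800 L/s

Set C_mix = 8.6: (Q·0.3000 + 28000·37.00) / (Q + 28000) = 8.6
→ Q = 28000·(37.00 − 8.6)/(8.6 − 0.3000) = 95810 L/s.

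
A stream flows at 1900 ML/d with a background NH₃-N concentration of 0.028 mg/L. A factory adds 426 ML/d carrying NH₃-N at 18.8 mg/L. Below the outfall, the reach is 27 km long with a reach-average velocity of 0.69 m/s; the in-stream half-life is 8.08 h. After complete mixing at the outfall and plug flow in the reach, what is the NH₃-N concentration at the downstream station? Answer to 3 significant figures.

Flow-weighted average: C = (1900·0.02800 + 426.0·18.80) / 2326 = 8062/2326 = 3.466 mg/L.
Travel time t = 27·1000 / 0.69 = 39130 s = 10.87 h.
Half-life 8.08 h → k = ln 2 / 8.08 = 0.08579 h⁻¹ = 2.059 d⁻¹.
First-order decay: C = 3.466·exp(−k·t) = 3.466·0.3936 = 1.364 mg/L.

1.36 mg/L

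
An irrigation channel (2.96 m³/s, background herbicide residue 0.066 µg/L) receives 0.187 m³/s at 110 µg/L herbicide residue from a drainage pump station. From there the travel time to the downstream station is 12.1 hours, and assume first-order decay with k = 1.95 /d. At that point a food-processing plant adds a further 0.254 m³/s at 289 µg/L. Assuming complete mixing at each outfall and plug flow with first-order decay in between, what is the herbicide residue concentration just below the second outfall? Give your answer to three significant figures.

23.9 µg/L

Conservation of mass: C = (2.960·0.06600 + 0.1870·110.0) / 3.147 = 20.77/3.147 = 6.598 µg/L; combined flow 3.147 m³/s.
Applying C = C₀e^(−kt): 6.598 × 0.3741 = 2.469 µg/L.
Second outfall: C = (3.147·2.469 + 0.2540·289.0)/3.401 = 23.87 µg/L.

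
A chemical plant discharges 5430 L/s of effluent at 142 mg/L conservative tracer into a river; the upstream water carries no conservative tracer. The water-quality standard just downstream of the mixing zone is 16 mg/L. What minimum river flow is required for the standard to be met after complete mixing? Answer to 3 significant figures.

42800 L/s

Set C_mix = 16: (Q·0 + 5430·142.0) / (Q + 5430) = 16
→ Q = 5430·(142.0 − 16)/(16 − 0) = 42760 L/s.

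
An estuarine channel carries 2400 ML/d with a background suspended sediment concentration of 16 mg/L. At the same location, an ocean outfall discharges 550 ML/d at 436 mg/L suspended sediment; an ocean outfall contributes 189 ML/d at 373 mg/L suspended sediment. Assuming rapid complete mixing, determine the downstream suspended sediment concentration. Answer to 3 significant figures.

Flow-weighted average: C = (2400·16.00 + 550.0·436.0 + 189.0·373.0) / 3139 = 348700/3139 = 111.1 mg/L.

111 mg/L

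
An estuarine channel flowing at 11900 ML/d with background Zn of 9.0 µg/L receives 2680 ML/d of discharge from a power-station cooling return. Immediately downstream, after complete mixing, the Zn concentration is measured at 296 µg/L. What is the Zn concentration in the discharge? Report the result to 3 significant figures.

Mass balance: 11900·9.000 + 2680·Cₑ = 14580·296.0
→ Cₑ = (14580·296.0 − 11900·9.000) / 2680 = 1570 µg/L.

1570 µg/L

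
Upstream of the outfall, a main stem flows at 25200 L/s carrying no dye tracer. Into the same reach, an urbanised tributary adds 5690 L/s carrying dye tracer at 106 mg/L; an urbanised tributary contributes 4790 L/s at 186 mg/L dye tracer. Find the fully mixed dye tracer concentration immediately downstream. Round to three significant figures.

After mixing, C = (25200·0 + 5690·106.0 + 4790·186.0) / 35680 = 1494000/35680 = 41.87 mg/L.

41.9 mg/L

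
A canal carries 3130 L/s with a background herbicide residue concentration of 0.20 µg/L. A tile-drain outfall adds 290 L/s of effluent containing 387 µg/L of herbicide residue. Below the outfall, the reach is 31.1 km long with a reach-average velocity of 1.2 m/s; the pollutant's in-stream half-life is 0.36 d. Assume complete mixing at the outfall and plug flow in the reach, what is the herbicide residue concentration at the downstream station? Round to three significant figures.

18.5 µg/L

Mass balance: C = (3130·0.2000 + 290.0·387.0) / 3420 = 112900/3420 = 33.00 µg/L.
Travel time t = 31.1·1000 / 1.2 = 25920 s = 7.199 h.
Half-life 0.36 d → k = ln 2 / 0.36 = 1.925 d⁻¹.
Decay over the reach: 33.00·exp(−kt) = 33.00·0.5613 = 18.52 µg/L.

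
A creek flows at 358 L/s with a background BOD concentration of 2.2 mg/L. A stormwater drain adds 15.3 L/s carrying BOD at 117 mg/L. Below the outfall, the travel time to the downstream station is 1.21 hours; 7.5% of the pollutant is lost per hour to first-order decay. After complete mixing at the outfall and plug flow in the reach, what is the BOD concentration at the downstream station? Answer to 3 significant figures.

Conservation of mass: C = (358.0·2.200 + 15.30·117.0) / 373.3 = 2578/373.3 = 6.905 mg/L.
7.5%/h lost → k = −ln(1 − 0.075) = 0.07796 h⁻¹.
First-order decay: C = 6.905·exp(−k·t) = 6.905·0.9100 = 6.284 mg/L.

6.28 mg/L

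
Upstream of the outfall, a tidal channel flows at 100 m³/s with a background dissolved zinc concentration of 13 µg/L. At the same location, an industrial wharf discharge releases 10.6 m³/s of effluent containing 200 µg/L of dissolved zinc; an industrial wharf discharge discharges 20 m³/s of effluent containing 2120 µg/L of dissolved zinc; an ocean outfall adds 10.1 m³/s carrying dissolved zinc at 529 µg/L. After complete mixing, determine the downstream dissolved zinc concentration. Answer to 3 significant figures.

After mixing, C = (100.0·13.00 + 10.60·200.0 + 20.00·2120 + 10.10·529.0) / 140.7 = 51160/140.7 = 363.6 µg/L.

364 µg/L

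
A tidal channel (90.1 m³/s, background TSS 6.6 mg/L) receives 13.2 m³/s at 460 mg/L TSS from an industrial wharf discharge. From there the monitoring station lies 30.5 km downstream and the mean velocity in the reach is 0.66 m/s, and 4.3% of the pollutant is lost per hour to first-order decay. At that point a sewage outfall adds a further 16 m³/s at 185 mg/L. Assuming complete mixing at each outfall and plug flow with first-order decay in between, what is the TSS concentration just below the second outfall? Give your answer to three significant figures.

56.6 mg/L

Flow-weighted average: C = (90.10·6.600 + 13.20·460.0) / 103.3 = 6667/103.3 = 64.54 mg/L; combined flow 103.3 m³/s.
Travel time t = 30.5·1000 / 0.66 = 46210 s = 12.84 h.
4.3%/h lost → k = −ln(1 − 0.043) = 0.04395 h⁻¹.
Decay over the reach: 64.54·exp(−kt) = 64.54·0.5688 = 36.71 mg/L.
Second outfall: C = (103.3·36.71 + 16.00·185.0)/119.3 = 56.60 mg/L.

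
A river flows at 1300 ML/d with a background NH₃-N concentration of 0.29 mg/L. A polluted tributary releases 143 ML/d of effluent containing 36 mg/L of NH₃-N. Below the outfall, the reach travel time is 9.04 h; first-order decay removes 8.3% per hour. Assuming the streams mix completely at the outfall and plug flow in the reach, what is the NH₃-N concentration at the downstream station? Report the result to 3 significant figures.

1.75 mg/L

After mixing, C = (1300·0.2900 + 143.0·36.00) / 1443 = 5525/1443 = 3.829 mg/L.
8.3%/h lost → k = −ln(1 − 0.083) = 0.08665 h⁻¹.
Applying C = C₀e^(−kt): 3.829 × 0.4569 = 1.749 mg/L.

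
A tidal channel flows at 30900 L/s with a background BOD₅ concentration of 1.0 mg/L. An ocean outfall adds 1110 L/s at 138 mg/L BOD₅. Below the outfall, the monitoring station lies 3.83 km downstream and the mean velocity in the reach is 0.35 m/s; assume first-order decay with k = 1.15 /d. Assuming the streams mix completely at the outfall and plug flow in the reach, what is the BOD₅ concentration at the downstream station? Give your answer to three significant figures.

4.97 mg/L

Flow-weighted average: C = (30900·1.000 + 1110·138.0) / 32010 = 184100/32010 = 5.751 mg/L.
Travel time t = 3.83·1000 / 0.35 = 10940 s = 3.040 h.
First-order decay: C = 5.751·exp(−k·t) = 5.751·0.8645 = 4.971 mg/L.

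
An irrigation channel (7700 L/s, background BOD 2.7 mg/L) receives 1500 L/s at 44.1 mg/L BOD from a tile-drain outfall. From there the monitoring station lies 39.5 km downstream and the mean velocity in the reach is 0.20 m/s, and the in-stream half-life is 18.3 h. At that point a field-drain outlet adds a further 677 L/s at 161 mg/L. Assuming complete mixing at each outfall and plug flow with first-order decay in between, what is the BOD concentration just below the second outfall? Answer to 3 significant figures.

Mass balance: C = (7700·2.700 + 1500·44.10) / 9200 = 86940/9200 = 9.450 mg/L; combined flow 9200 L/s.
Travel time t = 39.5·1000 / 0.20 = 197500 s = 54.86 h.
Half-life 18.3 h → k = ln 2 / 18.3 = 0.03788 h⁻¹ = 0.9090 d⁻¹.
First-order decay: C = 9.450·exp(−k·t) = 9.450·0.1252 = 1.183 mg/L.
Second outfall: C = (9200·1.183 + 677.0·161.0)/9877 = 12.14 mg/L.

12.1 mg/L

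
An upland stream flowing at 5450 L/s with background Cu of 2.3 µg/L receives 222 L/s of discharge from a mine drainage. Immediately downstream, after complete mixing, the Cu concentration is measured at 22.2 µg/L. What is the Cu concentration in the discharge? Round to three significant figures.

Mass balance: 5450·2.300 + 222.0·Cₑ = 5672·22.20
→ Cₑ = (5672·22.20 − 5450·2.300) / 222.0 = 510.7 µg/L.

511 µg/L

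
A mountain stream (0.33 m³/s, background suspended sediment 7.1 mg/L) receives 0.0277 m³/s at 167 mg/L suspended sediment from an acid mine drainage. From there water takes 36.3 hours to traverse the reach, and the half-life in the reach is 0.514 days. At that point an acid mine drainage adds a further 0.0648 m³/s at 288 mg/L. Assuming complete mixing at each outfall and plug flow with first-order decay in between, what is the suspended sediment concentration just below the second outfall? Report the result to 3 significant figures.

After mixing, C = (0.3300·7.100 + 0.02770·167.0) / 0.3577 = 6.969/0.3577 = 19.48 mg/L; combined flow 0.3577 m³/s.
Half-life 0.514 d → k = ln 2 / 0.514 = 1.349 d⁻¹.
Decay over the reach: 19.48·exp(−kt) = 19.48·0.1301 = 2.534 mg/L.
Second outfall: C = (0.3577·2.534 + 0.06480·288.0)/0.4225 = 46.32 mg/L.

46.3 mg/L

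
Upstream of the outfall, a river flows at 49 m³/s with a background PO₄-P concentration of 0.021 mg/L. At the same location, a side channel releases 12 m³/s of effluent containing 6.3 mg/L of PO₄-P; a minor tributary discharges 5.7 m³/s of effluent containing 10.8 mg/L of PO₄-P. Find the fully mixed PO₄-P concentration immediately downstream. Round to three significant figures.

2.07 mg/L

After mixing, C = (49.00·0.02100 + 12.00·6.300 + 5.700·10.80) / 66.70 = 138.2/66.70 = 2.072 mg/L.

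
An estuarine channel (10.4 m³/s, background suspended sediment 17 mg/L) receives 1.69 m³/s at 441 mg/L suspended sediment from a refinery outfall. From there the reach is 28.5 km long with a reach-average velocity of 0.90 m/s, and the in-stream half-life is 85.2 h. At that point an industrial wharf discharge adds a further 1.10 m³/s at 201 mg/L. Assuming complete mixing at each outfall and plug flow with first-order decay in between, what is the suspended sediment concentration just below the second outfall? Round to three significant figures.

81.8 mg/L

Mass balance: C = (10.40·17.00 + 1.690·441.0) / 12.09 = 922.1/12.09 = 76.27 mg/L; combined flow 12.09 m³/s.
Travel time t = 28.5·1000 / 0.90 = 31670 s = 8.796 h.
Half-life 85.2 h → k = ln 2 / 85.2 = 0.008136 h⁻¹ = 0.1953 d⁻¹.
Applying C = C₀e^(−kt): 76.27 × 0.9309 = 71.00 mg/L.
Second outfall: C = (12.09·71.00 + 1.100·201.0)/13.19 = 81.84 mg/L.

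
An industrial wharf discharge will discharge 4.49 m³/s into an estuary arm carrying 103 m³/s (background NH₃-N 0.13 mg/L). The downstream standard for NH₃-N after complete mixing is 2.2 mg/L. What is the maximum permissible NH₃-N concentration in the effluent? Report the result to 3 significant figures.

49.7 mg/L

At the limit, (Qr·Cr + Qe·Cₑ)/(Qr + Qe) = 2.2:
Cₑ = (107.5·2.2 − 103.0·0.1300) / 4.490 = 49.69 mg/L.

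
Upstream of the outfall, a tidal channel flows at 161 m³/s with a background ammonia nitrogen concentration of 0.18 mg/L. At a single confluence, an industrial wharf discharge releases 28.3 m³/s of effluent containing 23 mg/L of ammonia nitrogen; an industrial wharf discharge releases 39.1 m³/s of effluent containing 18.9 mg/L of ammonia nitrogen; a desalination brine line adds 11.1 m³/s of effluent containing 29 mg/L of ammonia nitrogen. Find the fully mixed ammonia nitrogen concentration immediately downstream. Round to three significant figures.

After mixing, C = (161.0·0.1800 + 28.30·23.00 + 39.10·18.90 + 11.10·29.00) / 239.5 = 1741/239.5 = 7.268 mg/L.

7.27 mg/L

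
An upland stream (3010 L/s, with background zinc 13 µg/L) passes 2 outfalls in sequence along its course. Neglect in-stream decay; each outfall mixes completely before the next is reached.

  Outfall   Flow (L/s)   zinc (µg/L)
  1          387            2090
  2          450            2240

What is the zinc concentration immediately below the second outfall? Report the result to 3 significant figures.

482 µg/L

After outfall 1: Q = 3010 + 387.0 = 3397 L/s; C = (3010·13.00 + 387.0·2090)/3397 = 249.6 µg/L.
After outfall 2: Q = 3397 + 450.0 = 3847 L/s; C = (3397·249.6 + 450.0·2240)/3847 = 482.4 µg/L.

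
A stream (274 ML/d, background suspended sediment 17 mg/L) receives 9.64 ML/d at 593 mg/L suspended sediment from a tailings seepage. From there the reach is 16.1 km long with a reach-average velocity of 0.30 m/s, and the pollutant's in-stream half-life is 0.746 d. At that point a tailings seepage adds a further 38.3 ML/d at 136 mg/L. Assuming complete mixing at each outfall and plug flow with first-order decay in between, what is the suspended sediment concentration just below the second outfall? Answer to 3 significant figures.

34.3 mg/L

Mixed concentration C = ΣQC/ΣQ = (274.0·17.00 + 9.640·593.0) / 283.6 = 10370/283.6 = 36.58 mg/L; combined flow 283.6 ML/d.
Travel time t = 16.1·1000 / 0.30 = 53670 s = 14.91 h.
Half-life 0.746 d → k = ln 2 / 0.746 = 0.9292 d⁻¹.
After decay, C = 36.58 × e^(−kt) = 36.58 × 0.5615 = 20.54 mg/L.
Second outfall: C = (283.6·20.54 + 38.30·136.0)/321.9 = 34.27 mg/L.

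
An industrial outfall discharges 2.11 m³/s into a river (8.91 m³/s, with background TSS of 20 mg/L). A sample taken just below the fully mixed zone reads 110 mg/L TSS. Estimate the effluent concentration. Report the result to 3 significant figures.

490 mg/L

Mass balance: 8.910·20.00 + 2.110·Cₑ = 11.02·110.0
→ Cₑ = (11.02·110.0 − 8.910·20.00) / 2.110 = 490.0 mg/L.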